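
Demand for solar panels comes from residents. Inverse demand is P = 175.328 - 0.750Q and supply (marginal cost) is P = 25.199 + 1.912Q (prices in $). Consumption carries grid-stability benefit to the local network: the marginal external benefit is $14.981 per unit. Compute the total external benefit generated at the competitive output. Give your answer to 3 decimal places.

Market equilibrium (private): 25.199 + 1.912Q = 175.328 - 0.750Q → Q_m = 56.3971.
Total external benefit = MEB × Q_m = 14.981 × 56.3971 = 844.8850.

$844.885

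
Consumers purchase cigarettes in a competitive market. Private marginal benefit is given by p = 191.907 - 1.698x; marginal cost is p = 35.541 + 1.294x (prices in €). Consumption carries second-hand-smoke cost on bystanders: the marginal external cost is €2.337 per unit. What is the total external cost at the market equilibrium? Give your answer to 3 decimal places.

Market equilibrium (private): 35.541 + 1.294x = 191.907 - 1.698x → x_m = 52.2614.
Total external cost = MEC × x_m = 2.337 × 52.2614 = 122.1349.

€122.135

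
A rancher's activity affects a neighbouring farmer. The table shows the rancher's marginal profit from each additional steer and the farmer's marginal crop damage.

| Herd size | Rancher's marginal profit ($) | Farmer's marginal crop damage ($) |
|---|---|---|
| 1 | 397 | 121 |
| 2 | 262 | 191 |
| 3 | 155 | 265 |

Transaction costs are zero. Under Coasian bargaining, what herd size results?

Bargaining reaches the level where marginal profit last exceeds marginal crop damage.
That holds through level 2 (262 ≥ 191) but not at 3 (155 < 265).

2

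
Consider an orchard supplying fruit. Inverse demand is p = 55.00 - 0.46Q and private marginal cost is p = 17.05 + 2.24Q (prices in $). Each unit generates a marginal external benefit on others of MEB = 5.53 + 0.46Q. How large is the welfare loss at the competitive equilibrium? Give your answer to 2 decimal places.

Market equilibrium (private): 17.05 + 2.24Q = 55.00 - 0.46Q → Q_m = 14.0556.
Social marginal cost = private MC − MEB = 11.52 + 1.78Q.
Set SMC = demand: 11.52 + 1.78Q = 55.00 - 0.46Q → Q* = 19.4107.
Between Q* and Q_m the wedge demand − SMC runs linearly from 0 to MEB(Q_m), so the loss is a triangle.
DWL = ½ × 5.3551 × 11.9956 = 32.1188.

DWL = $32.12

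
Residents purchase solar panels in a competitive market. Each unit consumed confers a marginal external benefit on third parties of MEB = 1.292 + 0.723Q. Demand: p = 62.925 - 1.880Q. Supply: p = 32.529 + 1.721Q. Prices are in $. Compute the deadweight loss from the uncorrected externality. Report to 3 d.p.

Market equilibrium (private): 32.529 + 1.721Q = 62.925 - 1.880Q → Q_m = 8.4410.
Social marginal benefit = demand + MEB = 64.217 - 1.157Q.
Set SMB = MC: 64.217 - 1.157Q = 32.529 + 1.721Q → Q* = 11.0104.
The welfare-loss triangle has base |Q_m − Q*| and height MEB(Q_m) (the vertical gap between SMB and MC is zero at Q* and MEB at Q_m).
DWL = ½ × 2.5694 × 7.3948 = 9.5001.

DWL = $9.500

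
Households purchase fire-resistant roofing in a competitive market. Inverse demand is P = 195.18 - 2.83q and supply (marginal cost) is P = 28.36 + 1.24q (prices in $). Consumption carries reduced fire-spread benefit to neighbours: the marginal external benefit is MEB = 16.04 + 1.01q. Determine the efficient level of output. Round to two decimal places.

Social marginal benefit = demand + MEB = 211.22 - 1.82q.
Set SMB = MC: 211.22 - 1.82q = 28.36 + 1.24q → q* = 59.7582.

q* = 59.76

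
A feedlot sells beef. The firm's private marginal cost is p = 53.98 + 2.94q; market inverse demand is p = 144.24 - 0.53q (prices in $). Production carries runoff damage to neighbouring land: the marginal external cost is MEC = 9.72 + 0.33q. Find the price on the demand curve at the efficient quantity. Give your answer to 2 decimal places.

Social marginal cost = private MC + MEC = 63.70 + 3.27q.
Set SMC = demand: 63.70 + 3.27q = 144.24 - 0.53q → q* = 21.1947.
Consumer price on the demand curve at q*: 144.24 − 0.53×21.1947 = 133.0068.

P = $133.01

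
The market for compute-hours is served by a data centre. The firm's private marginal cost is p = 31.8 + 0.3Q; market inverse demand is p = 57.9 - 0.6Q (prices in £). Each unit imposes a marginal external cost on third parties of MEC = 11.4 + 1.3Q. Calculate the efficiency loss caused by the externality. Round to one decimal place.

Market equilibrium (private): 31.8 + 0.3Q = 57.9 - 0.6Q → Q_m = 29.0000.
Social marginal cost = private MC + MEC = 43.2 + 1.6Q.
Set SMC = demand: 43.2 + 1.6Q = 57.9 - 0.6Q → Q* = 6.6818.
Height of the DWL triangle at Q_m is SMC(Q_m) − demand(Q_m) = MEC(Q_m) = 49.1000.
DWL = ½ × 22.3182 × 49.1000 = 547.9118.

DWL = £547.9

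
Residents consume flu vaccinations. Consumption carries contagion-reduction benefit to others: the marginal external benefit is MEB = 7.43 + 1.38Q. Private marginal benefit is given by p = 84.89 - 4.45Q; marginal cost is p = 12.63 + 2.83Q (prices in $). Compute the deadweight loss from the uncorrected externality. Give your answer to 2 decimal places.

Market equilibrium (private): 12.63 + 2.83Q = 84.89 - 4.45Q → Q_m = 9.9258.
Social marginal benefit = demand + MEB = 92.32 - 3.07Q.
Set SMB = MC: 92.32 - 3.07Q = 12.63 + 2.83Q → Q* = 13.5068.
The welfare-loss triangle has base |Q_m − Q*| and height MEB(Q_m) (the vertical gap between SMB and MC is zero at Q* and MEB at Q_m).
DWL = ½ × 3.5810 × 21.1276 = 37.8290.

DWL = $37.83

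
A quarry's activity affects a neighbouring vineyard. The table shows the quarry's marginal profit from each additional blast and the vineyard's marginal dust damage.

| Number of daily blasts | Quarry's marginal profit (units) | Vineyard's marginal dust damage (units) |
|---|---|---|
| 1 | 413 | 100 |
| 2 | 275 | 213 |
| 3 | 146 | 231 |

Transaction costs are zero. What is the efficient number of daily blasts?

2

Bargaining reaches the level where marginal profit last exceeds marginal dust damage.
That holds through level 2 (275 ≥ 213) but not at 3 (146 < 231).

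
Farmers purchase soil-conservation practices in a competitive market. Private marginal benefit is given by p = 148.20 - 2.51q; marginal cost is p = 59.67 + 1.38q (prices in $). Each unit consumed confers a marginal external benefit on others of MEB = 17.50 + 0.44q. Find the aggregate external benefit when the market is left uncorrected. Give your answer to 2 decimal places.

Market equilibrium (private): 59.67 + 1.38q = 148.20 - 2.51q → q_m = 22.7584.
Total external benefit = ∫₀^{q_m} (17.50 + 0.44q) dq = 17.50×22.7584 + ½×0.44×22.7584² = 512.2198.

$512.22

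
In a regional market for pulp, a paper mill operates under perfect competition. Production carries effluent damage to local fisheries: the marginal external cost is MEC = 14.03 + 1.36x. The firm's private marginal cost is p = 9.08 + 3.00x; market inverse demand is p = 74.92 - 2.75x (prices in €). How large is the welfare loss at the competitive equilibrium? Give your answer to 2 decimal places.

Market equilibrium (private): 9.08 + 3.00x = 74.92 - 2.75x → x_m = 11.4504.
Social marginal cost = private MC + MEC = 23.11 + 4.36x.
Set SMC = demand: 23.11 + 4.36x = 74.92 - 2.75x → x* = 7.2869.
The welfare-loss triangle has base |x_m − x*| and height MEC(x_m) (the vertical gap between SMC and demand is zero at x* and MEC at x_m).
DWL = ½ × 4.1635 × 29.6026 = 61.6252.

DWL = €61.63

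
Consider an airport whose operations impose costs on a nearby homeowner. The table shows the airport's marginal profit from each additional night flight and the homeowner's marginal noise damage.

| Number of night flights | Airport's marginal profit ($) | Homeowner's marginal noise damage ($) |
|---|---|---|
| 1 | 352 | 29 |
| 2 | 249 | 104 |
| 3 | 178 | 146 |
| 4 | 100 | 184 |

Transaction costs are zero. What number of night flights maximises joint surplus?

Bargaining reaches the level where marginal profit last exceeds marginal noise damage.
That holds through level 3 (178 ≥ 146) but not at 4 (100 < 184).

3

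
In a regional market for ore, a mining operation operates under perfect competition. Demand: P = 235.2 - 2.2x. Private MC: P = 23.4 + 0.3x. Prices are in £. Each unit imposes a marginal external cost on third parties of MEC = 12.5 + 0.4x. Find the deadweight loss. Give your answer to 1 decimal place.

DWL = £371.0

Market equilibrium (private): 23.4 + 0.3x = 235.2 - 2.2x → x_m = 84.7200.
Social marginal cost = private MC + MEC = 35.9 + 0.7x.
Set SMC = demand: 35.9 + 0.7x = 235.2 - 2.2x → x* = 68.7241.
The welfare-loss triangle has base |x_m − x*| and height MEC(x_m) (the vertical gap between SMC and demand is zero at x* and MEC at x_m).
DWL = ½ × 15.9959 × 46.3880 = 371.0089.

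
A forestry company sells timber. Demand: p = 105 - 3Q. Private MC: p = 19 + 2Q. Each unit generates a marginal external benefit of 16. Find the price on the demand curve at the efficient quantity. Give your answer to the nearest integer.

Social marginal cost = private MC − MEB = 3 + 2Q.
Set SMC = demand: 3 + 2Q = 105 - 3Q → Q* = 20.4000.
Consumer price on the demand curve at Q*: 105 − 3×20.4000 = 43.8000.

P = 44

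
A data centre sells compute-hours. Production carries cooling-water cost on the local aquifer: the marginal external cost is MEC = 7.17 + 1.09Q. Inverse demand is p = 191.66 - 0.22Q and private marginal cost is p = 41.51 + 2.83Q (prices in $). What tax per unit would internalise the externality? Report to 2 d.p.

Social marginal cost = private MC + MEC = 48.68 + 3.92Q.
Set SMC = demand: 48.68 + 3.92Q = 191.66 - 0.22Q → Q* = 34.5362.
The Pigouvian tax equals MEC at Q*: 7.17 + 1.09×34.5362 = 44.8145.

tax = $44.81 per unit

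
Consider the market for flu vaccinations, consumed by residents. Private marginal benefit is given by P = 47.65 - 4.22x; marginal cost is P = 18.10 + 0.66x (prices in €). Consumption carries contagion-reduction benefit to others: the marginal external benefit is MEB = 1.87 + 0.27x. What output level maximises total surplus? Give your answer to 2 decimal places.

x* = 6.82

Social marginal benefit = demand + MEB = 49.52 - 3.95x.
Set SMB = MC: 49.52 - 3.95x = 18.10 + 0.66x → x* = 6.8156.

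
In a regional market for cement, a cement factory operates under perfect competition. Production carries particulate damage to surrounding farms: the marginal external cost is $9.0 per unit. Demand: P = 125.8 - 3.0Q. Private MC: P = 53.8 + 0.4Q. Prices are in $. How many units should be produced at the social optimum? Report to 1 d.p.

Social marginal cost = private MC + MEC = 62.8 + 0.4Q.
Set SMC = demand: 62.8 + 0.4Q = 125.8 - 3.0Q → Q* = 18.5294.

Q* = 18.5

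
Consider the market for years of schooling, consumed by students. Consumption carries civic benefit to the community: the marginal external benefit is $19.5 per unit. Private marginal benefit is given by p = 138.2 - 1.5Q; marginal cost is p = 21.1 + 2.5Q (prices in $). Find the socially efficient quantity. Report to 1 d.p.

Q* = 34.2

Social marginal benefit = demand + MEB = 157.7 - 1.5Q.
Set SMB = MC: 157.7 - 1.5Q = 21.1 + 2.5Q → Q* = 34.1500.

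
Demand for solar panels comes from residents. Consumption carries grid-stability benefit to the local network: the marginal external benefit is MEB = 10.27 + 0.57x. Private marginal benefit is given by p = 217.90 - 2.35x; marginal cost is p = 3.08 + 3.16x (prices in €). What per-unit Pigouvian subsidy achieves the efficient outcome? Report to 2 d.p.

subsidy = €36.24 per unit

Social marginal benefit = demand + MEB = 228.17 - 1.78x.
Set SMB = MC: 228.17 - 1.78x = 3.08 + 3.16x → x* = 45.5648.
The Pigouvian subsidy equals MEB at x*: 10.27 + 0.57×45.5648 = 36.2419.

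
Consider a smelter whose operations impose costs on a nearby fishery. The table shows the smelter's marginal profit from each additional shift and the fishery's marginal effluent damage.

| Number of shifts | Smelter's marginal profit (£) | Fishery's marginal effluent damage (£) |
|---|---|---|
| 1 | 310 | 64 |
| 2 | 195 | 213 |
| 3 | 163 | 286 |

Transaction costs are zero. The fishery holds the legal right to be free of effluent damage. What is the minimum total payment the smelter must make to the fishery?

Efficient level: marginal profit ≥ marginal effluent damage through level 1, so k* = 1.
With the fishery holding the right, the smelter must at least compensate total damage at k*: 64 = 64.

£64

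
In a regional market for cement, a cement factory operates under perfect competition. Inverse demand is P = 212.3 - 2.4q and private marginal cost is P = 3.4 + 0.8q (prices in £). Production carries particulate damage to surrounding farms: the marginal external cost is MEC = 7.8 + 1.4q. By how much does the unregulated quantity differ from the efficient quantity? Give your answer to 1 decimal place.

Market equilibrium (private): 3.4 + 0.8q = 212.3 - 2.4q → q_m = 65.2813.
Social marginal cost = private MC + MEC = 11.2 + 2.2q.
Set SMC = demand: 11.2 + 2.2q = 212.3 - 2.4q → q* = 43.7174.
Gap = |65.2813 − 43.7174| = 21.5639.

21.6 units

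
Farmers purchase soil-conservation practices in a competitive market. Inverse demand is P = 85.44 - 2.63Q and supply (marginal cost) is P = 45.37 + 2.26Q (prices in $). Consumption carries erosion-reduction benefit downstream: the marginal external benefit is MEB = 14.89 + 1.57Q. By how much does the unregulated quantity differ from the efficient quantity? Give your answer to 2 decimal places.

8.36 units

Market equilibrium (private): 45.37 + 2.26Q = 85.44 - 2.63Q → Q_m = 8.1943.
Social marginal benefit = demand + MEB = 100.33 - 1.06Q.
Set SMB = MC: 100.33 - 1.06Q = 45.37 + 2.26Q → Q* = 16.5542.
Gap = |8.1943 − 16.5542| = 8.3599.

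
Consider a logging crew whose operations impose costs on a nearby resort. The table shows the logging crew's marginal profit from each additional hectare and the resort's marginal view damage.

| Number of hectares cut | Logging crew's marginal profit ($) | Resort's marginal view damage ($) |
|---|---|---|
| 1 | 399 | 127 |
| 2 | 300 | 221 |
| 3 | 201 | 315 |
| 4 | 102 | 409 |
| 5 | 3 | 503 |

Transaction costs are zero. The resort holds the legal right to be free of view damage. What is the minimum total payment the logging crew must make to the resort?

$348

Efficient level: marginal profit ≥ marginal view damage through level 2, so k* = 2.
With the resort holding the right, the logging crew must at least compensate total damage at k*: 127 + 221 = 348.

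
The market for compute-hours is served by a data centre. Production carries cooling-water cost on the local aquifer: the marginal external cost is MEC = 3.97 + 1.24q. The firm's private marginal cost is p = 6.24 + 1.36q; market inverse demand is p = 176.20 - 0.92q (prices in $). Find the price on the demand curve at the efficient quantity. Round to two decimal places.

Social marginal cost = private MC + MEC = 10.21 + 2.60q.
Set SMC = demand: 10.21 + 2.60q = 176.20 - 0.92q → q* = 47.1563.
Consumer price on the demand curve at q*: 176.20 − 0.92×47.1563 = 132.8162.

P = $132.82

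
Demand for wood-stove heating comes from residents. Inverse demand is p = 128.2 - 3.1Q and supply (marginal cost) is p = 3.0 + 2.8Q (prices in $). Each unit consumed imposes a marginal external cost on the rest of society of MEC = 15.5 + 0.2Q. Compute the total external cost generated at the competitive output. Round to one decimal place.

$373.9

Market equilibrium (private): 3.0 + 2.8Q = 128.2 - 3.1Q → Q_m = 21.2203.
Total external cost = ∫₀^{Q_m} (15.5 + 0.2Q) dQ = 15.5×21.2203 + ½×0.2×21.2203² = 373.9448.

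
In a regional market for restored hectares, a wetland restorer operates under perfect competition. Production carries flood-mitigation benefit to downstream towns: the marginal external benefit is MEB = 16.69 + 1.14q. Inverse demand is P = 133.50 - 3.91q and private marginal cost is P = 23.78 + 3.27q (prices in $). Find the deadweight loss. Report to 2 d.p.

Market equilibrium (private): 23.78 + 3.27q = 133.50 - 3.91q → q_m = 15.2813.
Social marginal cost = private MC − MEB = 7.09 + 2.13q.
Set SMC = demand: 7.09 + 2.13q = 133.50 - 3.91q → q* = 20.9288.
The welfare-loss triangle has base |q_m − q*| and height MEB(q_m) (the vertical gap between SMC and demand is zero at q* and MEB at q_m).
DWL = ½ × 5.6475 × 34.1107 = 96.3201.

DWL = $96.32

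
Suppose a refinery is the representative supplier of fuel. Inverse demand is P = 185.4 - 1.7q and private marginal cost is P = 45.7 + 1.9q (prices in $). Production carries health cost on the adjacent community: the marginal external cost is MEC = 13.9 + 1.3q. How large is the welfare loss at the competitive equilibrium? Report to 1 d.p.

DWL = $422.5

Market equilibrium (private): 45.7 + 1.9q = 185.4 - 1.7q → q_m = 38.8056.
Social marginal cost = private MC + MEC = 59.6 + 3.2q.
Set SMC = demand: 59.6 + 3.2q = 185.4 - 1.7q → q* = 25.6735.
Between q* and q_m the wedge SMC − demand runs linearly from 0 to MEC(q_m), so the loss is a triangle.
DWL = ½ × 13.1321 × 64.3472 = 422.5069.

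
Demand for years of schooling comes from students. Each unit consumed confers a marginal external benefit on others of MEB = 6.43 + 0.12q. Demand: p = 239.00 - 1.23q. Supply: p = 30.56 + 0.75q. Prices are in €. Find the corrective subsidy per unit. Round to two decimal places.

subsidy = €20.29 per unit

Social marginal benefit = demand + MEB = 245.43 - 1.11q.
Set SMB = MC: 245.43 - 1.11q = 30.56 + 0.75q → q* = 115.5215.
The Pigouvian subsidy equals MEB at q*: 6.43 + 0.12×115.5215 = 20.2926.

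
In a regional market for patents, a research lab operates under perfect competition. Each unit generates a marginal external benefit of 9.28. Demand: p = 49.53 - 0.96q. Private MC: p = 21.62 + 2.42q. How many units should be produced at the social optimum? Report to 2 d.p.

q* = 11.00

Social marginal cost = private MC − MEB = 12.34 + 2.42q.
Set SMC = demand: 12.34 + 2.42q = 49.53 - 0.96q → q* = 11.0030.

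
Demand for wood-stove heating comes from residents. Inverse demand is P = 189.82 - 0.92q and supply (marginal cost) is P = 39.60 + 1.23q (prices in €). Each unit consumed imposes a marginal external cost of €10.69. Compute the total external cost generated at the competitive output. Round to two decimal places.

€746.91

Market equilibrium (private): 39.60 + 1.23q = 189.82 - 0.92q → q_m = 69.8698.
Total external cost = MEC × q_m = 10.69 × 69.8698 = 746.9082.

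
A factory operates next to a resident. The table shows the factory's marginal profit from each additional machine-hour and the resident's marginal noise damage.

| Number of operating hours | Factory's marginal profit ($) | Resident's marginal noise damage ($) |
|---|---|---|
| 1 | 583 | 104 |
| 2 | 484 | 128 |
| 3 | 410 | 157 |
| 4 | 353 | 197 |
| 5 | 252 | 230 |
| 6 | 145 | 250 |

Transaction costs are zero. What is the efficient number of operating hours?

Bargaining reaches the level where marginal profit last exceeds marginal noise damage.
That holds through level 5 (252 ≥ 230) but not at 6 (145 < 250).

5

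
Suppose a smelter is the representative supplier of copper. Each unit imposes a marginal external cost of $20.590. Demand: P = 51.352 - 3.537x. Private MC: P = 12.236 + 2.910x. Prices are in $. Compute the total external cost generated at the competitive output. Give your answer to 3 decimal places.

$124.926

Market equilibrium (private): 12.236 + 2.910x = 51.352 - 3.537x → x_m = 6.0673.
Total external cost = MEC × x_m = 20.590 × 6.0673 = 124.9257.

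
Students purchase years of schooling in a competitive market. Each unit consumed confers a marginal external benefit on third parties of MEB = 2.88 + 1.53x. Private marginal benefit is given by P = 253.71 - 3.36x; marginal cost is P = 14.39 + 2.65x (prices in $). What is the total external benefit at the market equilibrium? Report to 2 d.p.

Market equilibrium (private): 14.39 + 2.65x = 253.71 - 3.36x → x_m = 39.8203.
Total external benefit = ∫₀^{x_m} (2.88 + 1.53x) dx = 2.88×39.8203 + ½×1.53×39.8203² = 1327.7095.

$1327.71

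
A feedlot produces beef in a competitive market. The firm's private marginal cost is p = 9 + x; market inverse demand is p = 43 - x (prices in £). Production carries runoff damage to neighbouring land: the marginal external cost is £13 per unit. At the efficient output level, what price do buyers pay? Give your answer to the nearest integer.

Social marginal cost = private MC + MEC = 22 + x.
Set SMC = demand: 22 + x = 43 - x → x* = 10.5000.
Consumer price on the demand curve at x*: 43 − 1×10.5000 = 32.5000.

P = £33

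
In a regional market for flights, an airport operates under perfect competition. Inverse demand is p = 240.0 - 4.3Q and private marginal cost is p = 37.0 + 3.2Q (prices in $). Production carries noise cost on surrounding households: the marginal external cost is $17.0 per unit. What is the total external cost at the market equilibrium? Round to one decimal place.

$460.1

Market equilibrium (private): 37.0 + 3.2Q = 240.0 - 4.3Q → Q_m = 27.0667.
Total external cost = MEC × Q_m = 17.0 × 27.0667 = 460.1339.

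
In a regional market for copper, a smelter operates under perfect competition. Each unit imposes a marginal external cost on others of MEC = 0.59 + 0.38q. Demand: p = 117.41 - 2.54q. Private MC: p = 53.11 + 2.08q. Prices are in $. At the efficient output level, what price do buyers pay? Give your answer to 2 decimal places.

P = $85.05

Social marginal cost = private MC + MEC = 53.70 + 2.46q.
Set SMC = demand: 53.70 + 2.46q = 117.41 - 2.54q → q* = 12.7420.
Consumer price on the demand curve at q*: 117.41 − 2.54×12.7420 = 85.0453.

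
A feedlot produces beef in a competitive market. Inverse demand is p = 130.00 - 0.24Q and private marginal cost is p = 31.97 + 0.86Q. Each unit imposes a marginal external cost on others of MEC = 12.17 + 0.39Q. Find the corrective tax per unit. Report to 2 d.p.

tax = 34.64 per unit

Social marginal cost = private MC + MEC = 44.14 + 1.25Q.
Set SMC = demand: 44.14 + 1.25Q = 130.00 - 0.24Q → Q* = 57.6242.
The Pigouvian tax equals MEC at Q*: 12.17 + 0.39×57.6242 = 34.6434.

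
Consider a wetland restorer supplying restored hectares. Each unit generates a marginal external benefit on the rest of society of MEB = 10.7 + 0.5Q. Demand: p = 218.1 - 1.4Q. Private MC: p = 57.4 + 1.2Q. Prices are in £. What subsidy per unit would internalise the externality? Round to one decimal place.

Social marginal cost = private MC − MEB = 46.7 + 0.7Q.
Set SMC = demand: 46.7 + 0.7Q = 218.1 - 1.4Q → Q* = 81.6190.
The Pigouvian subsidy equals MEB at Q*: 10.7 + 0.5×81.6190 = 51.5095.

subsidy = £51.5 per unit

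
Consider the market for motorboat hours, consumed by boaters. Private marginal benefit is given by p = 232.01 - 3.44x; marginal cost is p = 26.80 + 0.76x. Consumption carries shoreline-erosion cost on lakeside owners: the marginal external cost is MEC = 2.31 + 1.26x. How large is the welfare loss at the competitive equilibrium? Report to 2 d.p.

DWL = 373.60

Market equilibrium (private): 26.80 + 0.76x = 232.01 - 3.44x → x_m = 48.8595.
Social marginal benefit = demand − MEC = 229.70 - 4.70x.
Set SMB = MC: 229.70 - 4.70x = 26.80 + 0.76x → x* = 37.1612.
Between x* and x_m the wedge MC − SMB runs linearly from 0 to MEC(x_m), so the loss is a triangle.
DWL = ½ × 11.6983 × 63.8730 = 373.6028.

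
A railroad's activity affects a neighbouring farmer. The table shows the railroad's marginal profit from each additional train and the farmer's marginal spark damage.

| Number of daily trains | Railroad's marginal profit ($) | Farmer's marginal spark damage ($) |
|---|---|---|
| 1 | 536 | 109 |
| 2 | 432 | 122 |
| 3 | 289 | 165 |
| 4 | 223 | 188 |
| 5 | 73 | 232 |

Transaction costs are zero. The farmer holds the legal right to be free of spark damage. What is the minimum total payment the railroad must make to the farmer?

Efficient level: marginal profit ≥ marginal spark damage through level 4, so k* = 4.
With the farmer holding the right, the railroad must at least compensate total damage at k*: 109 + 122 + 165 + 188 = 584.

$584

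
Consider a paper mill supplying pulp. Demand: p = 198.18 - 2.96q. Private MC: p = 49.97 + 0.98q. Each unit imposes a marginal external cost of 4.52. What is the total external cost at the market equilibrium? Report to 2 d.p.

Market equilibrium (private): 49.97 + 0.98q = 198.18 - 2.96q → q_m = 37.6168.
Total external cost = MEC × q_m = 4.52 × 37.6168 = 170.0279.

170.03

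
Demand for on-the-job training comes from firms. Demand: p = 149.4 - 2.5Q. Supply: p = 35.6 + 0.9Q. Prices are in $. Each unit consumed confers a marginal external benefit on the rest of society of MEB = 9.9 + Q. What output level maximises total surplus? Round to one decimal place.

Q* = 51.5

Social marginal benefit = demand + MEB = 159.3 - 1.5Q.
Set SMB = MC: 159.3 - 1.5Q = 35.6 + 0.9Q → Q* = 51.5417.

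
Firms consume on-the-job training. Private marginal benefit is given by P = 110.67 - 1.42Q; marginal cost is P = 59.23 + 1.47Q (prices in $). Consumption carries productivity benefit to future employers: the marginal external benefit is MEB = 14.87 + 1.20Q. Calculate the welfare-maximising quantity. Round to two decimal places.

Q* = 39.24

Social marginal benefit = demand + MEB = 125.54 - 0.22Q.
Set SMB = MC: 125.54 - 0.22Q = 59.23 + 1.47Q → Q* = 39.2367.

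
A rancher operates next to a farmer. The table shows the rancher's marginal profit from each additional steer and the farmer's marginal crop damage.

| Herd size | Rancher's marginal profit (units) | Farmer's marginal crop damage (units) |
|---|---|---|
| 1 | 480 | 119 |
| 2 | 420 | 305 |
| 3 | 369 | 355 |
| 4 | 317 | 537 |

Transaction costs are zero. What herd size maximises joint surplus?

3

Bargaining reaches the level where marginal profit last exceeds marginal crop damage.
That holds through level 3 (369 ≥ 355) but not at 4 (317 < 537).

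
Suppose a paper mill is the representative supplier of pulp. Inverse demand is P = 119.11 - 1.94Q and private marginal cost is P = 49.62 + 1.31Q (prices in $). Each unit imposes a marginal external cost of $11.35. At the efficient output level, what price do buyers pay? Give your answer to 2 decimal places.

P = $84.40

Social marginal cost = private MC + MEC = 60.97 + 1.31Q.
Set SMC = demand: 60.97 + 1.31Q = 119.11 - 1.94Q → Q* = 17.8892.
Consumer price on the demand curve at Q*: 119.11 − 1.94×17.8892 = 84.4050.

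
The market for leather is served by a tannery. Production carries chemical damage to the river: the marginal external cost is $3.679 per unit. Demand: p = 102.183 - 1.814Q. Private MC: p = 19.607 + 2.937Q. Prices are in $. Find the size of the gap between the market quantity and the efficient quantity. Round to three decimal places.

0.774 units

Market equilibrium (private): 19.607 + 2.937Q = 102.183 - 1.814Q → Q_m = 17.3808.
Social marginal cost = private MC + MEC = 23.286 + 2.937Q.
Set SMC = demand: 23.286 + 2.937Q = 102.183 - 1.814Q → Q* = 16.6064.
Gap = |17.3808 − 16.6064| = 0.7744.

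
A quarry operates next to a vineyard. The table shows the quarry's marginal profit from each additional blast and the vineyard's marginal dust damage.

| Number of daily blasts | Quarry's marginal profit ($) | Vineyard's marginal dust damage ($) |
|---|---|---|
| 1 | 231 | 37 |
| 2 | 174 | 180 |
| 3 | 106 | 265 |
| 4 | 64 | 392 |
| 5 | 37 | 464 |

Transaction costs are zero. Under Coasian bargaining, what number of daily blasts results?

Bargaining reaches the level where marginal profit last exceeds marginal dust damage.
That holds through level 1 (231 ≥ 37) but not at 2 (174 < 180).

1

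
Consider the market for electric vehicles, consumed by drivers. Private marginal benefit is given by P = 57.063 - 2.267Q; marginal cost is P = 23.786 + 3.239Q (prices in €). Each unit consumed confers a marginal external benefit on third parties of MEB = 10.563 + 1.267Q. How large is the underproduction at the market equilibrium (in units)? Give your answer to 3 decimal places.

Market equilibrium (private): 23.786 + 3.239Q = 57.063 - 2.267Q → Q_m = 6.0438.
Social marginal benefit = demand + MEB = 67.626 - Q.
Set SMB = MC: 67.626 - Q = 23.786 + 3.239Q → Q* = 10.3421.
Gap = |6.0438 − 10.3421| = 4.2983.

4.298 units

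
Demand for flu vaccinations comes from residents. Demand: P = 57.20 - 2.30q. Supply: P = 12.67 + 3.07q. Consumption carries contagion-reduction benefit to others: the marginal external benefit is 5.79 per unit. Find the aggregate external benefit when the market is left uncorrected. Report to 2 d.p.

48.01

Market equilibrium (private): 12.67 + 3.07q = 57.20 - 2.30q → q_m = 8.2924.
Total external benefit = MEB × q_m = 5.79 × 8.2924 = 48.0130.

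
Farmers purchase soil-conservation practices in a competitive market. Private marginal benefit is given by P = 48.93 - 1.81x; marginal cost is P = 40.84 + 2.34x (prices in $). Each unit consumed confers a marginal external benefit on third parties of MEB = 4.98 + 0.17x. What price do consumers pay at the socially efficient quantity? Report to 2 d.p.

P = $42.99

Social marginal benefit = demand + MEB = 53.91 - 1.64x.
Set SMB = MC: 53.91 - 1.64x = 40.84 + 2.34x → x* = 3.2839.
Consumer price on the demand curve at x*: 48.93 − 1.81×3.2839 = 42.9861.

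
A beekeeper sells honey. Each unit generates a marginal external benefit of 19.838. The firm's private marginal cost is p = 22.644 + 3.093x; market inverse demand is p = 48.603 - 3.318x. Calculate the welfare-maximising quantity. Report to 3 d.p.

Social marginal cost = private MC − MEB = 2.806 + 3.093x.
Set SMC = demand: 2.806 + 3.093x = 48.603 - 3.318x → x* = 7.1435.

x* = 7.144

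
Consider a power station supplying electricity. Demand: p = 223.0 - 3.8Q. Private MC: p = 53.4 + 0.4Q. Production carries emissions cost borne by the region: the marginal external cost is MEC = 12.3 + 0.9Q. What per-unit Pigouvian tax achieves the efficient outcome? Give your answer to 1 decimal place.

Social marginal cost = private MC + MEC = 65.7 + 1.3Q.
Set SMC = demand: 65.7 + 1.3Q = 223.0 - 3.8Q → Q* = 30.8431.
The Pigouvian tax equals MEC at Q*: 12.3 + 0.9×30.8431 = 40.0588.

tax = 40.1 per unit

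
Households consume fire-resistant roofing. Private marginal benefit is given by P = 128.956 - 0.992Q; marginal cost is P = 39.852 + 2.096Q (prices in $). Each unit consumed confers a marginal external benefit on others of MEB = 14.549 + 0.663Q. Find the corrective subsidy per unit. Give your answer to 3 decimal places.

subsidy = $42.888 per unit

Social marginal benefit = demand + MEB = 143.505 - 0.329Q.
Set SMB = MC: 143.505 - 0.329Q = 39.852 + 2.096Q → Q* = 42.7435.
The Pigouvian subsidy equals MEB at Q*: 14.549 + 0.663×42.7435 = 42.8879.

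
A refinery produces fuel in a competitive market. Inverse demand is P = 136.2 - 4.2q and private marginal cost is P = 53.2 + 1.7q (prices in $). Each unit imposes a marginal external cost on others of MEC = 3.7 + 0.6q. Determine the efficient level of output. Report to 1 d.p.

q* = 12.2

Social marginal cost = private MC + MEC = 56.9 + 2.3q.
Set SMC = demand: 56.9 + 2.3q = 136.2 - 4.2q → q* = 12.2000.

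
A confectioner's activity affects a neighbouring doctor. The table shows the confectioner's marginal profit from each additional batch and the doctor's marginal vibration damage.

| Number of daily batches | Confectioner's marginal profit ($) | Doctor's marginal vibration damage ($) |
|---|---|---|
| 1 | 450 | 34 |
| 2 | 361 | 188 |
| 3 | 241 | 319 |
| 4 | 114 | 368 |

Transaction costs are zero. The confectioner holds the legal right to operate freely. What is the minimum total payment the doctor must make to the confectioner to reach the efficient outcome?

$355

Left alone the confectioner would choose level 4 (marginal profit stays positive).
Efficient level: k* = 2 (marginal profit ≥ marginal vibration damage through 2).
The doctor must at least cover the confectioner's forgone profit from cutting 4→2: 241 + 114 = 355.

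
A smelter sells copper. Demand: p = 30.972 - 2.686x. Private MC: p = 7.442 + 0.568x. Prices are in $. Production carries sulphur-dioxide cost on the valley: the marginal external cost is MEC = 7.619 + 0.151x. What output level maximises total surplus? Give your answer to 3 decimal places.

Social marginal cost = private MC + MEC = 15.061 + 0.719x.
Set SMC = demand: 15.061 + 0.719x = 30.972 - 2.686x → x* = 4.6728.

x* = 4.673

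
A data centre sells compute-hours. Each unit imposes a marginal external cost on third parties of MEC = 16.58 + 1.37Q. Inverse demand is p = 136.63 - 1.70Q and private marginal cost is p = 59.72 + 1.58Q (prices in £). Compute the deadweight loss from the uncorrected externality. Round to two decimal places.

Market equilibrium (private): 59.72 + 1.58Q = 136.63 - 1.70Q → Q_m = 23.4482.
Social marginal cost = private MC + MEC = 76.30 + 2.95Q.
Set SMC = demand: 76.30 + 2.95Q = 136.63 - 1.70Q → Q* = 12.9742.
The welfare-loss triangle has base |Q_m − Q*| and height MEC(Q_m) (the vertical gap between SMC and demand is zero at Q* and MEC at Q_m).
DWL = ½ × 10.4740 × 48.7040 = 255.0628.

DWL = £255.06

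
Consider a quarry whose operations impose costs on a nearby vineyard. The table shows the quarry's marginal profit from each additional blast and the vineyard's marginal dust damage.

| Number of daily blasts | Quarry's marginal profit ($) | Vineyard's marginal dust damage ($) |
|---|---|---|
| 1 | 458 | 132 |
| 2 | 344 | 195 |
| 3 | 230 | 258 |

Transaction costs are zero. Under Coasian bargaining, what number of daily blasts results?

2

Bargaining reaches the level where marginal profit last exceeds marginal dust damage.
That holds through level 2 (344 ≥ 195) but not at 3 (230 < 258).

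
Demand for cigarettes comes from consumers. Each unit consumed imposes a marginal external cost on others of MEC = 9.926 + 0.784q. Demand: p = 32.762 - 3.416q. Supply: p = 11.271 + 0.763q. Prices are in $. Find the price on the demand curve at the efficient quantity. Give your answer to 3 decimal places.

P = $24.802

Social marginal benefit = demand − MEC = 22.836 - 4.200q.
Set SMB = MC: 22.836 - 4.200q = 11.271 + 0.763q → q* = 2.3302.
Consumer price on the demand curve at q*: 32.762 − 3.416×2.3302 = 24.8020.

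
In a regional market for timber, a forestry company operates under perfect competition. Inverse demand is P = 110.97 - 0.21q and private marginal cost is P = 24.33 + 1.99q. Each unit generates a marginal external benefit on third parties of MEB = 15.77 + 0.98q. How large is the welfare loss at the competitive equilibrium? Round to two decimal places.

Market equilibrium (private): 24.33 + 1.99q = 110.97 - 0.21q → q_m = 39.3818.
Social marginal cost = private MC − MEB = 8.56 + 1.01q.
Set SMC = demand: 8.56 + 1.01q = 110.97 - 0.21q → q* = 83.9426.
The welfare-loss triangle has base |q_m − q*| and height MEB(q_m) (the vertical gap between SMC and demand is zero at q* and MEB at q_m).
DWL = ½ × 44.5608 × 54.3642 = 1211.2561.

DWL = 1211.26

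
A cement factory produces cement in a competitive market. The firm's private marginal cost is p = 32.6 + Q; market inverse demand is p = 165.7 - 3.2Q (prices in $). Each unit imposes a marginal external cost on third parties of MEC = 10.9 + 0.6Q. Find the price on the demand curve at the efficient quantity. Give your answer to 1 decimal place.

P = $84.2

Social marginal cost = private MC + MEC = 43.5 + 1.6Q.
Set SMC = demand: 43.5 + 1.6Q = 165.7 - 3.2Q → Q* = 25.4583.
Consumer price on the demand curve at Q*: 165.7 − 3.2×25.4583 = 84.2334.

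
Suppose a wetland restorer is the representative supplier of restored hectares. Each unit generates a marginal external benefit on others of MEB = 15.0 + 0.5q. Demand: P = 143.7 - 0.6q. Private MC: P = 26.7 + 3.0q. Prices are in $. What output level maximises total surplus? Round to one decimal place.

Social marginal cost = private MC − MEB = 11.7 + 2.5q.
Set SMC = demand: 11.7 + 2.5q = 143.7 - 0.6q → q* = 42.5806.

q* = 42.6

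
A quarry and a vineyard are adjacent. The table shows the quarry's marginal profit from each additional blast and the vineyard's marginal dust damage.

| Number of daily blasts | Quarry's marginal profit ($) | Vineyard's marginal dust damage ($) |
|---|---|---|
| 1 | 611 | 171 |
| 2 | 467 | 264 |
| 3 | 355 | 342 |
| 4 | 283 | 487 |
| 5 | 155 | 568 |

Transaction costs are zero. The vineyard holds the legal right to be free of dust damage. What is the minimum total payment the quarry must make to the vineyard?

$777

Efficient level: marginal profit ≥ marginal dust damage through level 3, so k* = 3.
With the vineyard holding the right, the quarry must at least compensate total damage at k*: 171 + 264 + 342 = 777.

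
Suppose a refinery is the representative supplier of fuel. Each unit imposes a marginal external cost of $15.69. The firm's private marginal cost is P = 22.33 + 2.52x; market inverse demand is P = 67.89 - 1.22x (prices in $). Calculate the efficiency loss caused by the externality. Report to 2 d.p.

DWL = $32.91

Market equilibrium (private): 22.33 + 2.52x = 67.89 - 1.22x → x_m = 12.1818.
Social marginal cost = private MC + MEC = 38.02 + 2.52x.
Set SMC = demand: 38.02 + 2.52x = 67.89 - 1.22x → x* = 7.9866.
Height of the DWL triangle at x_m is SMC(x_m) − demand(x_m) = MEC(x_m) = 15.6900.
DWL = ½ × 4.1952 × 15.6900 = 32.9113.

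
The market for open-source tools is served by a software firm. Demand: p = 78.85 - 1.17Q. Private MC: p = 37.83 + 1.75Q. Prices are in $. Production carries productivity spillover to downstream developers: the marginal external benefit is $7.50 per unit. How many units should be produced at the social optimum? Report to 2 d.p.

Q* = 16.62

Social marginal cost = private MC − MEB = 30.33 + 1.75Q.
Set SMC = demand: 30.33 + 1.75Q = 78.85 - 1.17Q → Q* = 16.6164.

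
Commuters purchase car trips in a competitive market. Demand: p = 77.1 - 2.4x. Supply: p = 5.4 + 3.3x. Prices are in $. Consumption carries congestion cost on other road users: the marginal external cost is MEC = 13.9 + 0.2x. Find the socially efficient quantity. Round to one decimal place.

x* = 9.8

Social marginal benefit = demand − MEC = 63.2 - 2.6x.
Set SMB = MC: 63.2 - 2.6x = 5.4 + 3.3x → x* = 9.7966.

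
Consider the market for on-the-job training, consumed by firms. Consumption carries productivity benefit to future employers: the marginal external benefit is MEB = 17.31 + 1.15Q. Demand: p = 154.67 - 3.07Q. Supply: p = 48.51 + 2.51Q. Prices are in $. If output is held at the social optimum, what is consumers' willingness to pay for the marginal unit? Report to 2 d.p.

P = $69.11

Social marginal benefit = demand + MEB = 171.98 - 1.92Q.
Set SMB = MC: 171.98 - 1.92Q = 48.51 + 2.51Q → Q* = 27.8713.
Consumer price on the demand curve at Q*: 154.67 − 3.07×27.8713 = 69.1051.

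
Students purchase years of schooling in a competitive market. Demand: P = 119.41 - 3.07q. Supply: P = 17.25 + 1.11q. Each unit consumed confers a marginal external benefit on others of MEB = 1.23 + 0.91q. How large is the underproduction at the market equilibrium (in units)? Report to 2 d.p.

Market equilibrium (private): 17.25 + 1.11q = 119.41 - 3.07q → q_m = 24.4402.
Social marginal benefit = demand + MEB = 120.64 - 2.16q.
Set SMB = MC: 120.64 - 2.16q = 17.25 + 1.11q → q* = 31.6177.
Gap = |24.4402 − 31.6177| = 7.1775.

7.18 units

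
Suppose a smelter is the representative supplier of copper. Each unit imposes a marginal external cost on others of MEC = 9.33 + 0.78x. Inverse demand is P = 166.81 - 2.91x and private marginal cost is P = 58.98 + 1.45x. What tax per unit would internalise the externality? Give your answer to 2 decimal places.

tax = 24.28 per unit

Social marginal cost = private MC + MEC = 68.31 + 2.23x.
Set SMC = demand: 68.31 + 2.23x = 166.81 - 2.91x → x* = 19.1634.
The Pigouvian tax equals MEC at x*: 9.33 + 0.78×19.1634 = 24.2775.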